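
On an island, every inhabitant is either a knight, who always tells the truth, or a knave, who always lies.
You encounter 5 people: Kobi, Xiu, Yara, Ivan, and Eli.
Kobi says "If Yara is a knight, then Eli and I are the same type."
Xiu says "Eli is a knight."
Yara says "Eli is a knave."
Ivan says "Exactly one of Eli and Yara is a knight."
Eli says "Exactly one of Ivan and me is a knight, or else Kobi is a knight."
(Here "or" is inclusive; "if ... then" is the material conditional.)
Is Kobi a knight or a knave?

Kobi is a knight.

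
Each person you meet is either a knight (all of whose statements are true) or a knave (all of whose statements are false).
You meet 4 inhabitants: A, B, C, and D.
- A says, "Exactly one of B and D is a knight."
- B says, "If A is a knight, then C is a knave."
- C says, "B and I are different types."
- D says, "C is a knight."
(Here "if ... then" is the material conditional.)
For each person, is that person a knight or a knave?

A is a knight, B is a knave, C is a knight, and D is a knight.

As a knight, A's statement "exactly one of B and D is a knight" should be True; it is.
B (knave): "if A is a knight, then C is a knave" — false. ✓
C (knight): "B and I are different types" — True. ✓
D is a knight, and the claim "C is a knight" is indeed True.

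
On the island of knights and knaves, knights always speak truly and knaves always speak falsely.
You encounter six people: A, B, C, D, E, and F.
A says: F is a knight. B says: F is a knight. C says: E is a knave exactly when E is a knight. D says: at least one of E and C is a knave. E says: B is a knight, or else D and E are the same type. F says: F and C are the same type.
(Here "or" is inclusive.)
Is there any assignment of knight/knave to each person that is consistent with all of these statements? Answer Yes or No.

No

Checking all 64 assignments, each has at least one speaker whose statement's truth value contradicts their type.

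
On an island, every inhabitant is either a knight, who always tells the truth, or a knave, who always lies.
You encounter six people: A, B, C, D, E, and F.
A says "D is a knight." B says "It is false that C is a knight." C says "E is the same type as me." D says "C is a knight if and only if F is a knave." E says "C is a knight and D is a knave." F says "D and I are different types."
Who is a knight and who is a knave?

A (knave): "D is a knight" — False. ✓
B is a knave, and the claim "it is false that C is a knight" is indeed False.
C is a knight; "E is the same type as me" is True, as required.
D is a knave, so "C is a knight if and only if F is a knave" must be False — and it is.
E is a knight, and the claim "C is a knight and D is a knave" is indeed True.
F (knight): "D and I are different types" — True. ✓

A is a knave, B is a knave, C is a knight, D is a knave, E is a knight, and F is a knight.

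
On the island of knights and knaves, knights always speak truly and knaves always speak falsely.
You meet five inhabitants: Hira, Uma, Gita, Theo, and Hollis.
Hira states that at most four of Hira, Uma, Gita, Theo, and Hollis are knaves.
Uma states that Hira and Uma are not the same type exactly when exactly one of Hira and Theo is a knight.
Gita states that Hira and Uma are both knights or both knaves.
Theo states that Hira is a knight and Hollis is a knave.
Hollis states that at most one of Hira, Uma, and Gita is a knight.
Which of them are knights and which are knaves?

Hira is a knight, Uma is a knight, Gita is a knight, Theo is a knight, and Hollis is a knave.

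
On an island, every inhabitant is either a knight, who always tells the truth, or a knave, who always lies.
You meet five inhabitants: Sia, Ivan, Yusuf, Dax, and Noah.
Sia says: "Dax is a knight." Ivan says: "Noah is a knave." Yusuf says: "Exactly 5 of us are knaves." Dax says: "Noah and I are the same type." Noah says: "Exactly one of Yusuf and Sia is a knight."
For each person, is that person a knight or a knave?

Since Sia is a knight, "Dax is a knight" needs to be True, which holds.
Ivan is a knave, and the claim "Noah is a knave" is indeed False.
Yusuf is a knave; "exactly 5 of us are knaves" is False, as required.
Dax is a knight, so "Noah and I are the same type" must be True — and it is.
Noah is a knight; "exactly one of Yusuf and Sia is a knight" is True, as required.

Knights: Sia, Dax, and Noah. Knaves: Ivan and Yusuf.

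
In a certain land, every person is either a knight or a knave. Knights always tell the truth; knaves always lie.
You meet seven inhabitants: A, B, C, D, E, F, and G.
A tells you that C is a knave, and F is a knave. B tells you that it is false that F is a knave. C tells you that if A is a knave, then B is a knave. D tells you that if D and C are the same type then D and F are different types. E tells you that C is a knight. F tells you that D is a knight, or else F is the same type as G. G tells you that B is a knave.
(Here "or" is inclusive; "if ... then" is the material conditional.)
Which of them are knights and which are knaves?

Knights: B, D, and F. Knaves: A, C, E, and G.

A (knave): "C is a knave, and F is a knave" — False. ✓
As a knight, B's statement "it is false that F is a knave" should be True; it is.
As a knave, C's statement "if A is a knave, then B is a knave" should be False; it is.
Since D is a knight, "if D and C are the same type then D and F are different types" needs to be True, which holds.
E (knave): "C is a knight" — False. ✓
As a knight, F's statement "D is a knight, or else F is the same type as G" should be True; it is.
G is a knave, and the claim "B is a knave" is indeed False.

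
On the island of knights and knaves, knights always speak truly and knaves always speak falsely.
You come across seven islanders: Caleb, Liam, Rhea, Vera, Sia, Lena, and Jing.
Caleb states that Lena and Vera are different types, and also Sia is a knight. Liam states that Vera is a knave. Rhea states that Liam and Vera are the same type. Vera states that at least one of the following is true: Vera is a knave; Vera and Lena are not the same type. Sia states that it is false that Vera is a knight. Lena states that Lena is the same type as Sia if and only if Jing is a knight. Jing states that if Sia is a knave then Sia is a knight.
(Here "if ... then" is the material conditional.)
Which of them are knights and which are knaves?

As a knave, Caleb's statement "Lena and Vera are different types, and also Sia is a knight" should be false; it is.
Since Liam is a knave, "Vera is a knave" needs to be false, which holds.
Rhea (knave): "Liam and Vera are the same type" — false. ✓
Vera is a knight, and the claim "at least one of the following is true: Vera is a knave; Vera and Lena are not the same type" is indeed true.
Sia is a knave, so "it is false that Vera is a knight" must be false — and it is.
Lena is a knave; "Lena is the same type as Sia if and only if Jing is a knight" is false, as required.
Jing is a knave, so "if Sia is a knave then Sia is a knight" must be false — and it is.

Caleb is a knave, Liam is a knave, Rhea is a knave, Vera is a knight, Sia is a knave, Lena is a knave, and Jing is a knave.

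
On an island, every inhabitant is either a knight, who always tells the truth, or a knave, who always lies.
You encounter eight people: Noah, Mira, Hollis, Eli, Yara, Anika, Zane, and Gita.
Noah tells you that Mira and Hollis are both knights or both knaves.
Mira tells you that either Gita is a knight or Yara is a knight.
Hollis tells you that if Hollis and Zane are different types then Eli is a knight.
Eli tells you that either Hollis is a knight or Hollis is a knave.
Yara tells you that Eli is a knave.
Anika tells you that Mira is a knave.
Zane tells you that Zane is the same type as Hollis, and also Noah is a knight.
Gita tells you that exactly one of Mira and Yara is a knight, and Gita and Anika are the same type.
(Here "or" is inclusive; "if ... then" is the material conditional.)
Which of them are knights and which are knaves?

Noah is a knave, Mira is a knave, Hollis is a knight, Eli is a knight, Yara is a knave, Anika is a knight, Zane is a knave, and Gita is a knave.

As a knave, Noah's statement "Mira and Hollis are both knights or both knaves" should be false; it is.
Mira (knave): "either Gita is a knight or Yara is a knight" — false. ✓
As a knight, Hollis's statement "if Hollis and Zane are different types then Eli is a knight" should be true; it is.
Eli is a knight, and the claim "either Hollis is a knight or Hollis is a knave" is indeed true.
Yara is a knave, so "Eli is a knave" must be false — and it is.
Since Anika is a knight, "Mira is a knave" needs to be true, which holds.
Since Zane is a knave, "Zane is the same type as Hollis, and also Noah is a knight" needs to be false, which holds.
Gita is a knave; "exactly one of Mira and Yara is a knight, and Gita and Anika are the same type" is false, as required.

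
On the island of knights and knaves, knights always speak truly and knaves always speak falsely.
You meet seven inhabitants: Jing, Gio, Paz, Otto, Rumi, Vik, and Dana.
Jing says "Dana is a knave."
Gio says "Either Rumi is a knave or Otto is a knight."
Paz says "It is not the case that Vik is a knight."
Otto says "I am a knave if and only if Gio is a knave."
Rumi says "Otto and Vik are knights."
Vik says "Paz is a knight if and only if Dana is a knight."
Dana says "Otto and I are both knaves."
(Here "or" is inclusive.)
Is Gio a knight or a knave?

Gio is a knight.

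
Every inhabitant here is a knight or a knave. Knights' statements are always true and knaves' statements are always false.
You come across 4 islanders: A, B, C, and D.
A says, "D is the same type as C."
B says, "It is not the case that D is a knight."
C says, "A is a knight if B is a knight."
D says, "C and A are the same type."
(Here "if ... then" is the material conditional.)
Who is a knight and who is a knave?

A is a knight, and the claim "D is the same type as C" is indeed true.
B is a knave, so "it is not the case that D is a knight" must be False — and it is.
C is a knight, so "A is a knight if B is a knight" must be true — and it is.
D is a knight, so "C and A are the same type" must be true — and it is.

A is a knight, B is a knave, C is a knight, and D is a knight.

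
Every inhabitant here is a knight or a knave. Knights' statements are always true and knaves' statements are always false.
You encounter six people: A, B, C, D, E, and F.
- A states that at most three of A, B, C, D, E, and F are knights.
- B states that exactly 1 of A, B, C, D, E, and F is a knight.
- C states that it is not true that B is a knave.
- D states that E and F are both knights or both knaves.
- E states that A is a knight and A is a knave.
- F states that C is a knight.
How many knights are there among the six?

2

The unique consistent assignment is A=knight, B=knave, C=knave, D=knight, E=knave, F=knave.
That has 2 knights.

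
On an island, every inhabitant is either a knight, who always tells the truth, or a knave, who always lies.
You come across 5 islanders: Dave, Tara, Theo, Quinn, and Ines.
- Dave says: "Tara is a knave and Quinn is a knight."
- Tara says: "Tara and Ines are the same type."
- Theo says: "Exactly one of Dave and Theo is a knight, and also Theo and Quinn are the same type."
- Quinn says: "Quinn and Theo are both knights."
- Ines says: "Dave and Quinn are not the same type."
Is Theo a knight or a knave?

Theo is a knight.

Consistent assignments: {Dave=knave, Tara=knight, Theo=knight, Quinn=knight, Ines=knight}
In every consistent assignment, Theo is a knight.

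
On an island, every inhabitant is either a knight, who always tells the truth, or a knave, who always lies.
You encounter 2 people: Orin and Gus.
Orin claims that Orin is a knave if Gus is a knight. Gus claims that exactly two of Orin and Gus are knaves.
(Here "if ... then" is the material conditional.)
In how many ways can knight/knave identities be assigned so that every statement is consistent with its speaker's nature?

Consistent assignments:
  Orin=knight, Gus=knave

1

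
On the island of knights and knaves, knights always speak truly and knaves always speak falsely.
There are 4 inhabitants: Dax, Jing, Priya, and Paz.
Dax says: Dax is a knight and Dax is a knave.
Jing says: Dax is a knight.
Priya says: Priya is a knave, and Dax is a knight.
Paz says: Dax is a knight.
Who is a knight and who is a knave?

Suppose Dax is a knight. Then Dax's statement "Dax is a knight and Dax is a knave" would have to be true. Checking the 8 ways to assign the others, none is consistent with every speaker.
(For instance, with Jing=knave, Priya=knave, Paz=knave, Dax's claim "Dax is a knight and Dax is a knave" comes out false where it would need to be true.)
So Dax must be a knave, making "Dax is a knight and Dax is a knave" false. Taking Dax=knave, Jing=knave, Priya=knave, Paz=knave, each remaining statement checks out:
  Jing (knave): "Dax is a knight" — false. ✓
  Priya (knave): "Priya is a knave, and Dax is a knight" — false. ✓
  Paz (knave): "Dax is a knight" — false. ✓
This is the unique consistent assignment.

Knights: none. Knaves: Dax, Jing, Priya, and Paz.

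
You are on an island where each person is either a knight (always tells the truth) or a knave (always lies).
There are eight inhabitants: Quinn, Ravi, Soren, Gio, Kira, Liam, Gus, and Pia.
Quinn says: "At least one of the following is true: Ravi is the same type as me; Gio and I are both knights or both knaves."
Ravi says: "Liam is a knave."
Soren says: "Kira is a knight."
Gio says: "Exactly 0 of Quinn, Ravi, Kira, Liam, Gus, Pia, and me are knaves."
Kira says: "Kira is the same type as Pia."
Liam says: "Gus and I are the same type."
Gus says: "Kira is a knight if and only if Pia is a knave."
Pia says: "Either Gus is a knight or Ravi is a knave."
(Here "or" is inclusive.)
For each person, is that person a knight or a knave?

As a knight, Quinn's statement "at least one of the following is true: Ravi is the same type as me; Gio and I are both knights or both knaves" should be True; it is.
Ravi is a knight, and the claim "Liam is a knave" is indeed True.
Since Soren is a knave, "Kira is a knight" needs to be False, which holds.
Since Gio is a knave, "exactly 0 of Quinn, Ravi, Kira, Liam, Gus, Pia, and me are knaves" needs to be False, which holds.
Kira is a knave; "Kira is the same type as Pia" is False, as required.
Liam is a knave; "Gus and I are the same type" is False, as required.
Since Gus is a knight, "Kira is a knight if and only if Pia is a knave" needs to be True, which holds.
As a knight, Pia's statement "either Gus is a knight or Ravi is a knave" should be True; it is.

Knights: Quinn, Ravi, Gus, and Pia. Knaves: Soren, Gio, Kira, and Liam.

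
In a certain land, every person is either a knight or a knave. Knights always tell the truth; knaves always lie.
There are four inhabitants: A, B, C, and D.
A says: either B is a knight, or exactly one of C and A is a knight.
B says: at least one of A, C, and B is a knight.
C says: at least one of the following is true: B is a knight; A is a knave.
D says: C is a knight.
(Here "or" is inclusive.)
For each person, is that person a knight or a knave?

Suppose A is a knave. Then A's statement "either B is a knight, or exactly one of C and A is a knight" would have to be false. Checking the 8 ways to assign the others, none is consistent with every speaker.
(For instance, with B=knight, C=knight, D=knight, A's claim "either B is a knight, or exactly one of C and A is a knight" comes out true where it would need to be false.)
So A must be a knight, making "either B is a knight, or exactly one of C and A is a knight" true. Taking A=knight, B=knight, C=knight, D=knight, each remaining statement checks out:
  B (knight): "at least one of A, C, and B is a knight" — true. ✓
  C (knight): "at least one of the following is true: B is a knight; A is a knave" — true. ✓
  D (knight): "C is a knight" — true. ✓
This is the unique consistent assignment.

A is a knight, B is a knight, C is a knight, and D is a knight.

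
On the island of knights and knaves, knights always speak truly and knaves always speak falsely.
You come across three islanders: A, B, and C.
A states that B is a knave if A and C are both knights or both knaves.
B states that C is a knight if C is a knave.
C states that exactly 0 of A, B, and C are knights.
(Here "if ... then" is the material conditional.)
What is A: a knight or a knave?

A is a knight.

Consistent assignments: {A=knight, B=knave, C=knave}
In every consistent assignment, A is a knight.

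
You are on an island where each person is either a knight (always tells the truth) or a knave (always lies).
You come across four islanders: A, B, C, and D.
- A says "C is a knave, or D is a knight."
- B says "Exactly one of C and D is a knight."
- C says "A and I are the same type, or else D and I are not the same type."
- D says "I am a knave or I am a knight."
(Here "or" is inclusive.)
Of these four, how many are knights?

The unique consistent assignment is A=knight, B=knave, C=knight, D=knight.
That has 3 knights.

3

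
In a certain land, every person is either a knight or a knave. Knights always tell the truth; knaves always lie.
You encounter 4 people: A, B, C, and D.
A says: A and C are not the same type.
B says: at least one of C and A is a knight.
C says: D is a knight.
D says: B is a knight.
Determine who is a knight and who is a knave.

Knights: none. Knaves: A, B, C, and D.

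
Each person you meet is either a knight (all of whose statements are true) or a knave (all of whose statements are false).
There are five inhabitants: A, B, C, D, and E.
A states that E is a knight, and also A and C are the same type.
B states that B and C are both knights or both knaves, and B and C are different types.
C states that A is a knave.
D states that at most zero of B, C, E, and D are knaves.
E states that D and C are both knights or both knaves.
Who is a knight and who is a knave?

A is a knave, B is a knave, C is a knight, D is a knave, and E is a knave.

A is a knave, so "E is a knight, and also A and C are the same type" must be false — and it is.
B is a knave, so "B and C are both knights or both knaves, and B and C are different types" must be false — and it is.
Since C is a knight, "A is a knave" needs to be True, which holds.
Since D is a knave, "at most zero of B, C, E, and D are knaves" needs to be false, which holds.
E is a knave; "D and C are both knights or both knaves" is false, as required.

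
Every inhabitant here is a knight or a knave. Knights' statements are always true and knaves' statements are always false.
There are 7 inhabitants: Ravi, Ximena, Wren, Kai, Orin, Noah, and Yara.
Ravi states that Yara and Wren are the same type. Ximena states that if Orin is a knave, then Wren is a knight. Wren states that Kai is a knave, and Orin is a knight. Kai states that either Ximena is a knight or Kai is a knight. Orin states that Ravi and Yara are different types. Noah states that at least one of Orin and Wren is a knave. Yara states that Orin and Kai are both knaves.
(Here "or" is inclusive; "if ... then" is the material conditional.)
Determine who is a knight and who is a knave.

Knights: Ravi, Ximena, Kai, Orin, and Noah. Knaves: Wren and Yara.

Ravi is a knight; "Yara and Wren are the same type" is True, as required.
Ximena (knight): "if Orin is a knave, then Wren is a knight" — True. ✓
As a knave, Wren's statement "Kai is a knave, and Orin is a knight" should be false; it is.
Kai is a knight, so "either Ximena is a knight or Kai is a knight" must be True — and it is.
Orin is a knight; "Ravi and Yara are different types" is True, as required.
Noah (knight): "at least one of Orin and Wren is a knave" — True. ✓
Yara is a knave, and the claim "Orin and Kai are both knaves" is indeed false.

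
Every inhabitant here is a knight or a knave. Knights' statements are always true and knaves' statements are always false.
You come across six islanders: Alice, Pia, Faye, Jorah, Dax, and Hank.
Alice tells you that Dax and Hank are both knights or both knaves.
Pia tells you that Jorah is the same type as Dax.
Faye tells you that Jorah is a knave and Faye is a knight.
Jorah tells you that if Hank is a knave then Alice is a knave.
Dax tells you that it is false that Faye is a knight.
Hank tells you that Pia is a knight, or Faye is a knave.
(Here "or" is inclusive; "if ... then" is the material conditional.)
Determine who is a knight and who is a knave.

Knights: Alice, Pia, Jorah, Dax, and Hank. Knaves: Faye.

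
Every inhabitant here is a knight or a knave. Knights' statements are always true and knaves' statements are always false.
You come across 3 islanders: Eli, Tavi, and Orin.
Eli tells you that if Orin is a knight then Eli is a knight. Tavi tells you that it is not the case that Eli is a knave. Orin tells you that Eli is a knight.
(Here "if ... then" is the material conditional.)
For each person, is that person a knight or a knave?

Eli is a knight, and the claim "if Orin is a knight then Eli is a knight" is indeed True.
Tavi (knight): "it is not the case that Eli is a knave" — True. ✓
Orin (knight): "Eli is a knight" — True. ✓

Knights: Eli, Tavi, and Orin. Knaves: none.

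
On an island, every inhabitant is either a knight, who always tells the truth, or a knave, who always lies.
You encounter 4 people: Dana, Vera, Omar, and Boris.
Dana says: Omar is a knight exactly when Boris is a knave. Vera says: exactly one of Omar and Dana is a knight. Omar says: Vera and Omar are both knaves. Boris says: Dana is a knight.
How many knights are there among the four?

The unique consistent assignment is Dana=knight, Vera=knight, Omar=knave, Boris=knight.
That has 3 knights.

3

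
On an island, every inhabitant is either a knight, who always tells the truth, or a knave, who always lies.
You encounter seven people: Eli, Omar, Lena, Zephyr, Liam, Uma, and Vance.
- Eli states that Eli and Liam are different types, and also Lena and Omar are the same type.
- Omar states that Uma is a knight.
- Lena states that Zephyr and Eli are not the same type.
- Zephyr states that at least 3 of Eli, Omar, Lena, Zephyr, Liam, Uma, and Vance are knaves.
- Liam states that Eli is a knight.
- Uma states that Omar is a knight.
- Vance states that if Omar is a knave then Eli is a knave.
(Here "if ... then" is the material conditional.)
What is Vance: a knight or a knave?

Vance is a knight.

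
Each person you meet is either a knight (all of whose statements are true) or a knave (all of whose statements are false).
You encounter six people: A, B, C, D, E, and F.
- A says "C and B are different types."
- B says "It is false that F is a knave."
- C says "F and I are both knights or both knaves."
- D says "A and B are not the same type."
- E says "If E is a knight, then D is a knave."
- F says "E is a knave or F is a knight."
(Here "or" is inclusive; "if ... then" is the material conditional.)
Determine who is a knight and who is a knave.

As a knight, A's statement "C and B are different types" should be true; it is.
B is a knight, so "it is false that F is a knave" must be true — and it is.
C is a knave, so "F and I are both knights or both knaves" must be false — and it is.
D is a knave; "A and B are not the same type" is false, as required.
As a knight, E's statement "if E is a knight, then D is a knave" should be true; it is.
F is a knight, so "E is a knave or F is a knight" must be true — and it is.

A is a knight, B is a knight, C is a knave, D is a knave, E is a knight, and F is a knight.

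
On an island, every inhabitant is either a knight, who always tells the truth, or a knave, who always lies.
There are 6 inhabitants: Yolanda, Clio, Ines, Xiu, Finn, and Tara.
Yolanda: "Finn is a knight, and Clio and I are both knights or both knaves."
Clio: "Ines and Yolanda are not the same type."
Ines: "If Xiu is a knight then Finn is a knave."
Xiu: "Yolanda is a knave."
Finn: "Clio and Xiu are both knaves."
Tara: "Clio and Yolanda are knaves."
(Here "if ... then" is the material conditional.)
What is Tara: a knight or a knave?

Tara is a knave.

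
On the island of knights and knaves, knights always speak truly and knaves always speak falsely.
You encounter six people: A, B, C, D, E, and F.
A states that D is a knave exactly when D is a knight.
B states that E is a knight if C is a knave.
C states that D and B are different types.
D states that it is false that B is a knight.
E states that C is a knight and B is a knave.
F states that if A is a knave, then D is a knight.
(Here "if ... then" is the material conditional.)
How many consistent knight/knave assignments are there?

Consistent assignments:
  A=knave, B=knight, C=knight, D=knave, E=knave, F=knave

1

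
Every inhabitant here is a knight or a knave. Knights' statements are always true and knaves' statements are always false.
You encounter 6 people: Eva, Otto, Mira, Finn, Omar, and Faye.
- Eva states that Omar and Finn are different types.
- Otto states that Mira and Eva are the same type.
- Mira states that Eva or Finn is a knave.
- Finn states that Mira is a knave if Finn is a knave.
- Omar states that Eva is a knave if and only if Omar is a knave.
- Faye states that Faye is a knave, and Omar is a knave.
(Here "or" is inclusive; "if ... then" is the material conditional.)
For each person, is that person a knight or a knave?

Eva is a knight, Otto is a knight, Mira is a knight, Finn is a knave, Omar is a knight, and Faye is a knave.

Eva is a knight; "Omar and Finn are different types" is true, as required.
Otto is a knight; "Mira and Eva are the same type" is true, as required.
As a knight, Mira's statement "Eva or Finn is a knave" should be true; it is.
Finn (knave): "Mira is a knave if Finn is a knave" — False. ✓
Since Omar is a knight, "Eva is a knave if and only if Omar is a knave" needs to be true, which holds.
Faye is a knave, so "Faye is a knave, and Omar is a knave" must be False — and it is.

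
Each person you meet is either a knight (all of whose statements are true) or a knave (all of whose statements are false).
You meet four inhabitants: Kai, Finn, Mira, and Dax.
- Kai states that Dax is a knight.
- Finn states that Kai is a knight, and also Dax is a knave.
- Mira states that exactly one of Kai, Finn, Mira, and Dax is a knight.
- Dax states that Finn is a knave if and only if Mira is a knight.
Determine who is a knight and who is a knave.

Knights: none. Knaves: Kai, Finn, Mira, and Dax.

Kai is a knave; "Dax is a knight" is false, as required.
Since Finn is a knave, "Kai is a knight, and also Dax is a knave" needs to be false, which holds.
Mira is a knave, so "exactly one of Kai, Finn, Mira, and Dax is a knight" must be false — and it is.
As a knave, Dax's statement "Finn is a knave if and only if Mira is a knight" should be false; it is.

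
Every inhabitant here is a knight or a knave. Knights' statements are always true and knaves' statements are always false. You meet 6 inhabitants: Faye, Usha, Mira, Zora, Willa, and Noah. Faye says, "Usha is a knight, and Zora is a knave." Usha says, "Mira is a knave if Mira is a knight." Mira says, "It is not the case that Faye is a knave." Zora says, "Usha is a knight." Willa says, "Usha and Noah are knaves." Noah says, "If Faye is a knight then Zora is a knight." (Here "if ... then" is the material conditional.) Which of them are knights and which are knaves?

Knights: Usha, Zora, and Noah. Knaves: Faye, Mira, and Willa.

Faye is a knave, and the claim "Usha is a knight, and Zora is a knave" is indeed False.
Usha is a knight, so "Mira is a knave if Mira is a knight" must be True — and it is.
Mira (knave): "it is not the case that Faye is a knave" — False. ✓
Zora is a knight, so "Usha is a knight" must be True — and it is.
Since Willa is a knave, "Usha and Noah are knaves" needs to be False, which holds.
Noah is a knight, so "if Faye is a knight then Zora is a knight" must be True — and it is.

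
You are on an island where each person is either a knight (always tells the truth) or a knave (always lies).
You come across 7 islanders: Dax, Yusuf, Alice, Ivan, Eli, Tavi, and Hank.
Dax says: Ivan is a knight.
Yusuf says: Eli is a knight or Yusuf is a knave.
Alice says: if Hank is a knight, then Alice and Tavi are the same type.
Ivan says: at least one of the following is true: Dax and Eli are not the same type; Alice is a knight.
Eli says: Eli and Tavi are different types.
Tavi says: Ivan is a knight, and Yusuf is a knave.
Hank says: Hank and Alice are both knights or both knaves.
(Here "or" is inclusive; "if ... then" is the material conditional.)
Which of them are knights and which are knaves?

Dax is a knight, so "Ivan is a knight" must be true — and it is.
Yusuf is a knight; "Eli is a knight or Yusuf is a knave" is true, as required.
Alice is a knight, so "if Hank is a knight, then Alice and Tavi are the same type" must be true — and it is.
Since Ivan is a knight, "at least one of the following is true: Dax and Eli are not the same type; Alice is a knight" needs to be true, which holds.
Eli is a knight, so "Eli and Tavi are different types" must be true — and it is.
Since Tavi is a knave, "Ivan is a knight, and Yusuf is a knave" needs to be false, which holds.
As a knave, Hank's statement "Hank and Alice are both knights or both knaves" should be false; it is.

Knights: Dax, Yusuf, Alice, Ivan, and Eli. Knaves: Tavi and Hank.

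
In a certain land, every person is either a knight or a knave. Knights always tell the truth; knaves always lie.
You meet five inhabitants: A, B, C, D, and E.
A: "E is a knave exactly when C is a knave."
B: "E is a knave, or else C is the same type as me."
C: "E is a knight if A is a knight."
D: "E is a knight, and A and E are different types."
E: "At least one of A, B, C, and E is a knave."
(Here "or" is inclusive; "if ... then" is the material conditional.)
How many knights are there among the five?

3

The unique consistent assignment is A=knight, B=knave, C=knight, D=knave, E=knight.
That has 3 knights.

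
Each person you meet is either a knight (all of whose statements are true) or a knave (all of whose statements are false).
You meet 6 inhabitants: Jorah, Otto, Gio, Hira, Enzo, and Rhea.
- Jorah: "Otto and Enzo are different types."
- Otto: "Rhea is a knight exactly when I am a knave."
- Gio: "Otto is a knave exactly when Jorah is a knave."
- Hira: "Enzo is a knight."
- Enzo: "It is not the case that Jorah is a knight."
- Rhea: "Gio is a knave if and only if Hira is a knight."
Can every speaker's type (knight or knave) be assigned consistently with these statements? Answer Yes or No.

No

Checking all 64 assignments, each has at least one speaker whose statement's truth value contradicts their type.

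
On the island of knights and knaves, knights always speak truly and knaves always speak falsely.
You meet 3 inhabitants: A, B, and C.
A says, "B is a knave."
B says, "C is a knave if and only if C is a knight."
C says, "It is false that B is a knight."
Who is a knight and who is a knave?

A is a knight, so "B is a knave" must be true — and it is.
Since B is a knave, "C is a knave if and only if C is a knight" needs to be False, which holds.
C is a knight; "it is false that B is a knight" is true, as required.

A is a knight, B is a knave, and C is a knight.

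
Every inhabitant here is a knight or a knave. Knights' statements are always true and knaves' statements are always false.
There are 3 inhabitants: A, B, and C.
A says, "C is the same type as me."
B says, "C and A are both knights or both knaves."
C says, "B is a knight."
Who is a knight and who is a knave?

A is a knight, B is a knight, and C is a knight.

Suppose A is a knave. Then A's statement "C is the same type as me" would have to be false. Checking the 4 ways to assign the others, none is consistent with every speaker.
(For instance, with B=knight, C=knight, B's claim "C and A are both knights or both knaves" comes out false where it would need to be true.)
So A must be a knight, making "C is the same type as me" true. Taking A=knight, B=knight, C=knight, each remaining statement checks out:
  B (knight): "C and A are both knights or both knaves" — true. ✓
  C (knight): "B is a knight" — true. ✓
This is the unique consistent assignment.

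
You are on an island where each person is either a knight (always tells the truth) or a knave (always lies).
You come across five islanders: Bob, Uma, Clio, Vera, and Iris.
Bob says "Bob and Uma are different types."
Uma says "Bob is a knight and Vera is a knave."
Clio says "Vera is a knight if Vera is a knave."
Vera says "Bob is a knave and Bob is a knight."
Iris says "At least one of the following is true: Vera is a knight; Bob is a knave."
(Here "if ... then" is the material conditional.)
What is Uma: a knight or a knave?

Uma is a knave.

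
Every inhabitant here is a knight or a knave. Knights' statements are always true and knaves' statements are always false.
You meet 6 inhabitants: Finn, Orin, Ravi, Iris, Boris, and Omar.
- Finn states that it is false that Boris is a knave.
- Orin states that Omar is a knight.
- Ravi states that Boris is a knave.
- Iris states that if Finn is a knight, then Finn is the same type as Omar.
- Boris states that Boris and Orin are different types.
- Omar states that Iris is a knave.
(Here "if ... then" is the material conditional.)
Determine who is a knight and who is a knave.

Knights: Ravi and Iris. Knaves: Finn, Orin, Boris, and Omar.

Finn is a knave, and the claim "it is false that Boris is a knave" is indeed False.
Orin is a knave, and the claim "Omar is a knight" is indeed False.
Ravi is a knight; "Boris is a knave" is True, as required.
Iris is a knight; "if Finn is a knight, then Finn is the same type as Omar" is True, as required.
Boris is a knave, and the claim "Boris and Orin are different types" is indeed False.
As a knave, Omar's statement "Iris is a knave" should be False; it is.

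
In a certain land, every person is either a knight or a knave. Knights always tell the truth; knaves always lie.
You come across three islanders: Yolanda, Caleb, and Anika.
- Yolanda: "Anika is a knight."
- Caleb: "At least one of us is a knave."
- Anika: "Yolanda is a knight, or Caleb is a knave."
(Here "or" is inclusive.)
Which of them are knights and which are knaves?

Knights: Caleb. Knaves: Yolanda and Anika.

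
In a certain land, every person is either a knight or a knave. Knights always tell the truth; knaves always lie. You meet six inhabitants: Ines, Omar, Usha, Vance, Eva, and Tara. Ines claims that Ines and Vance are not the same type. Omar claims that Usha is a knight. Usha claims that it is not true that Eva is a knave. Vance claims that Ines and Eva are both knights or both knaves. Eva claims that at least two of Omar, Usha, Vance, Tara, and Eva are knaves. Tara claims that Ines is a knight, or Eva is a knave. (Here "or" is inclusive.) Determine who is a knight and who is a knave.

Ines is a knave; "Ines and Vance are not the same type" is False, as required.
Omar (knight): "Usha is a knight" — true. ✓
Usha is a knight; "it is not true that Eva is a knave" is true, as required.
Vance (knave): "Ines and Eva are both knights or both knaves" — False. ✓
Eva (knight): "at least two of Omar, Usha, Vance, Tara, and Eva are knaves" — true. ✓
Tara (knave): "Ines is a knight, or Eva is a knave" — False. ✓

Ines is a knave, Omar is a knight, Usha is a knight, Vance is a knave, Eva is a knight, and Tara is a knave.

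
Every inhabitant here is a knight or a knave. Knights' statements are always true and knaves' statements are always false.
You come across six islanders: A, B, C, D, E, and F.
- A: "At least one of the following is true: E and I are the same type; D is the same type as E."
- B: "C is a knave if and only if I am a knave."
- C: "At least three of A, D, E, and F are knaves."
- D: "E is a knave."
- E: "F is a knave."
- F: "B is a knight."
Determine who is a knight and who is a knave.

A (knave): "at least one of the following is true: E and I are the same type; D is the same type as E" — false. ✓
B (knave): "C is a knave if and only if I am a knave" — false. ✓
C is a knight, so "at least three of A, D, E, and F are knaves" must be True — and it is.
D is a knave, and the claim "E is a knave" is indeed false.
As a knight, E's statement "F is a knave" should be True; it is.
F is a knave, and the claim "B is a knight" is indeed false.

Knights: C and E. Knaves: A, B, D, and F.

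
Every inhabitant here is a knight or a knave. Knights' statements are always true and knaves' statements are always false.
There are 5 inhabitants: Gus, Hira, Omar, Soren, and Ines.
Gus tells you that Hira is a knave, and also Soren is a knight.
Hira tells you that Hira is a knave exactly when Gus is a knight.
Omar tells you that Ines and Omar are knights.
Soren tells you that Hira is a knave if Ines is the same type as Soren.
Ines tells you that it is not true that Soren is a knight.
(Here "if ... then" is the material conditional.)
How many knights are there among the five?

2

The unique consistent assignment is Gus=knave, Hira=knight, Omar=knave, Soren=knight, Ines=knave.
That has 2 knights.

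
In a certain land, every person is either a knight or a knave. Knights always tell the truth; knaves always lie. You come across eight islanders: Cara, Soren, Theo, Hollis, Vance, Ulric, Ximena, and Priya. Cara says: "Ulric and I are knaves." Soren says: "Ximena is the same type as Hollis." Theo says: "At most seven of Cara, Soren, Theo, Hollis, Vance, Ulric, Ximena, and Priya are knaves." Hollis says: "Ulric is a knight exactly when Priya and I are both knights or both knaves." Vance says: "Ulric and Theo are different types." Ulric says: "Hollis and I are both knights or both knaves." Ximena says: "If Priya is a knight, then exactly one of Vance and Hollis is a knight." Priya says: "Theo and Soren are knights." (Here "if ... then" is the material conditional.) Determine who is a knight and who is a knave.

Cara is a knave, Soren is a knight, Theo is a knight, Hollis is a knight, Vance is a knave, Ulric is a knight, Ximena is a knight, and Priya is a knight.

Cara (knave): "Ulric and I are knaves" — false. ✓
Soren is a knight, so "Ximena is the same type as Hollis" must be True — and it is.
Since Theo is a knight, "at most seven of Cara, Soren, Theo, Hollis, Vance, Ulric, Ximena, and Priya are knaves" needs to be True, which holds.
As a knight, Hollis's statement "Ulric is a knight exactly when Priya and I are both knights or both knaves" should be True; it is.
Since Vance is a knave, "Ulric and Theo are different types" needs to be false, which holds.
Ulric is a knight, and the claim "Hollis and I are both knights or both knaves" is indeed True.
As a knight, Ximena's statement "if Priya is a knight, then exactly one of Vance and Hollis is a knight" should be True; it is.
Priya (knight): "Theo and Soren are knights" — True. ✓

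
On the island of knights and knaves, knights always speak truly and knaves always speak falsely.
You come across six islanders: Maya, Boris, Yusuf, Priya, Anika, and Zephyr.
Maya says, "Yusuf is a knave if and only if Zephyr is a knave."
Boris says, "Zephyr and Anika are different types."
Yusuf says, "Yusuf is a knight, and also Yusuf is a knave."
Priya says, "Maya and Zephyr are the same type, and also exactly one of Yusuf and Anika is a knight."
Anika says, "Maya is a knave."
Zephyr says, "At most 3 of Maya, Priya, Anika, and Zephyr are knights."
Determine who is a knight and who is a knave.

As a knave, Maya's statement "Yusuf is a knave if and only if Zephyr is a knave" should be False; it is.
Boris is a knave; "Zephyr and Anika are different types" is False, as required.
Yusuf is a knave; "Yusuf is a knight, and also Yusuf is a knave" is False, as required.
Priya is a knave; "Maya and Zephyr are the same type, and also exactly one of Yusuf and Anika is a knight" is False, as required.
Anika is a knight, and the claim "Maya is a knave" is indeed true.
Zephyr is a knight, so "at most 3 of Maya, Priya, Anika, and Zephyr are knights" must be true — and it is.

Maya is a knave, Boris is a knave, Yusuf is a knave, Priya is a knave, Anika is a knight, and Zephyr is a knight.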